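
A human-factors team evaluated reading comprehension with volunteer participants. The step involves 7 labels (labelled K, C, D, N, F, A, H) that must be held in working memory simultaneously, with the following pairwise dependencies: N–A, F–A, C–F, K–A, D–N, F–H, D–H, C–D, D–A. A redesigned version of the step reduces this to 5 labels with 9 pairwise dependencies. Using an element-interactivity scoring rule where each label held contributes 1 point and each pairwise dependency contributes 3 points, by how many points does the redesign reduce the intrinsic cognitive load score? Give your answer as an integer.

Original: 7 × 1 + 9 × 3 = 7 + 27 = 34.
Redesigned: 5 × 1 + 9 × 3 = 5 + 27 = 32.
Reduction = 34 − 32 = 2.

2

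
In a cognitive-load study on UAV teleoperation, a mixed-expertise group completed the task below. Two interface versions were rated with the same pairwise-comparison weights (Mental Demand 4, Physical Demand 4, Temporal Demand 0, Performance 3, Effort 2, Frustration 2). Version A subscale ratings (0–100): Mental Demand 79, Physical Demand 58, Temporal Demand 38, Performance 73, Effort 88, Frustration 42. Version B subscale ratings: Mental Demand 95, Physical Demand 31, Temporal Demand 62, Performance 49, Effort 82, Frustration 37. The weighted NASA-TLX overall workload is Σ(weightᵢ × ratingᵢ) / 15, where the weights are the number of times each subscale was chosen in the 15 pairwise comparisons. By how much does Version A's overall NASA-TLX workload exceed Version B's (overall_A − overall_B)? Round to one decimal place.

Version A weighted sum = 4·79 + 4·58 + 0·38 + 3·73 + 2·88 + 2·42 = 316 + 232 + 0 + 219 + 176 + 84 = 1027; overall_A = 1027/15 = 68.4667.
Version B weighted sum = 4·95 + 4·31 + 0·62 + 3·49 + 2·82 + 2·37 = 380 + 124 + 0 + 147 + 164 + 74 = 889; overall_B = 889/15 = 59.2667.
Difference = 68.4667 − 59.2667 = 9.2000 ≈ 9.2.

9.2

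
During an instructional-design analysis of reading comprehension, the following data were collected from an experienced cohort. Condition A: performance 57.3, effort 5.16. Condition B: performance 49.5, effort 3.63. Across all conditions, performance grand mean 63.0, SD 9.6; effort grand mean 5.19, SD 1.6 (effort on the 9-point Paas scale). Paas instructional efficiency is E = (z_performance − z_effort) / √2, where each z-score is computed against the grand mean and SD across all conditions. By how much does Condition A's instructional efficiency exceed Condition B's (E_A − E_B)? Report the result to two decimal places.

Condition A: z_P = (57.3 − 63.0)/9.6 = -0.5938; z_E = (5.16 − 5.19)/1.6 = -0.0188; E_A = (-0.5938 − (-0.0188))/√2 = -0.4066.
Condition B: z_P = (49.5 − 63.0)/9.6 = -1.4062; z_E = (3.63 − 5.19)/1.6 = -0.9750; E_B = (-1.4062 − (-0.9750))/√2 = -0.3049.
E_A − E_B = -0.4066 − (-0.3049) = -0.1017 ≈ -0.10.

-0.10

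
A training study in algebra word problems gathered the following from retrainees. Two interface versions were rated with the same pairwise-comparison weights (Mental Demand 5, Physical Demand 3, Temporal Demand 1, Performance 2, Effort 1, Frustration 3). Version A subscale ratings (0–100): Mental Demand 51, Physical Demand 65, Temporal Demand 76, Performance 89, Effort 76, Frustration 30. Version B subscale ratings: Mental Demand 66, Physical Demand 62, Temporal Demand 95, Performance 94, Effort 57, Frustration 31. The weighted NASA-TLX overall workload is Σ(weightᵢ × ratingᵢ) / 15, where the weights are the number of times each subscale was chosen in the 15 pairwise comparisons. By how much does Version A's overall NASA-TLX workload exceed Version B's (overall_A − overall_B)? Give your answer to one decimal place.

-5.3

Version A weighted sum = 5·51 + 3·65 + 1·76 + 2·89 + 1·76 + 3·30 = 255 + 195 + 76 + 178 + 76 + 90 = 870; overall_A = 870/15 = 58.0000.
Version B weighted sum = 5·66 + 3·62 + 1·95 + 2·94 + 1·57 + 3·31 = 330 + 186 + 95 + 188 + 57 + 93 = 949; overall_B = 949/15 = 63.2667.
Difference = 58.0000 − 63.2667 = -5.2667 ≈ -5.3.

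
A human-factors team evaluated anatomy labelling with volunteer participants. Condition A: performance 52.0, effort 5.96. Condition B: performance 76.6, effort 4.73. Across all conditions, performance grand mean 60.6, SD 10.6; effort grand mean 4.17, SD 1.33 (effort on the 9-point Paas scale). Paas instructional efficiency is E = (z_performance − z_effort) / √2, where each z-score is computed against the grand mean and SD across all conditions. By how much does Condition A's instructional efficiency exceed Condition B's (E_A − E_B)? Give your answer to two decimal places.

-2.29

Condition A: z_P = (52.0 − 60.6)/10.6 = -0.8113; z_E = (5.96 − 4.17)/1.33 = 1.3459; E_A = (-0.8113 − 1.3459)/√2 = -1.5254.
Condition B: z_P = (76.6 − 60.6)/10.6 = 1.5094; z_E = (4.73 − 4.17)/1.33 = 0.4211; E_B = (1.5094 − 0.4211)/√2 = 0.7695.
E_A − E_B = -1.5254 − 0.7695 = -2.2949 ≈ -2.29.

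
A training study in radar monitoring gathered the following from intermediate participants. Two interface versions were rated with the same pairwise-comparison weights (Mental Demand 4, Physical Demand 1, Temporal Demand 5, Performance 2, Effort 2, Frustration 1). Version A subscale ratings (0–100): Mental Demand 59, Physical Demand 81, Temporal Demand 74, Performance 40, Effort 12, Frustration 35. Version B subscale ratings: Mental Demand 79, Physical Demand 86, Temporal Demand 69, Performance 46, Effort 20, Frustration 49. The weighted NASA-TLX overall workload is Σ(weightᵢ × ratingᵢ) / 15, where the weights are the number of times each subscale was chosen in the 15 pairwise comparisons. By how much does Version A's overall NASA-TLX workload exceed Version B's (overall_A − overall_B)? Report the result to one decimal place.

-6.8

Version A weighted sum = 4·59 + 1·81 + 5·74 + 2·40 + 2·12 + 1·35 = 236 + 81 + 370 + 80 + 24 + 35 = 826; overall_A = 826/15 = 55.0667.
Version B weighted sum = 4·79 + 1·86 + 5·69 + 2·46 + 2·20 + 1·49 = 316 + 86 + 345 + 92 + 40 + 49 = 928; overall_B = 928/15 = 61.8667.
Difference = 55.0667 − 61.8667 = -6.8000 ≈ -6.8.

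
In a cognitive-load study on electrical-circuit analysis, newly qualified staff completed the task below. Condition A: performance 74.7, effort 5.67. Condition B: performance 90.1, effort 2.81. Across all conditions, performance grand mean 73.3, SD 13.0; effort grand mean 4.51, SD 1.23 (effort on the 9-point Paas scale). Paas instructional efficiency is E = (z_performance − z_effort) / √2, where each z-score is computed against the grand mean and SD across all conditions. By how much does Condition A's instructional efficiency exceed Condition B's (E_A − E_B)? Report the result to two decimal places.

Condition A: z_P = (74.7 − 73.3)/13.0 = 0.1077; z_E = (5.67 − 4.51)/1.23 = 0.9431; E_A = (0.1077 − 0.9431)/√2 = -0.5907.
Condition B: z_P = (90.1 − 73.3)/13.0 = 1.2923; z_E = (2.81 − 4.51)/1.23 = -1.3821; E_B = (1.2923 − (-1.3821))/√2 = 1.8911.
E_A − E_B = -0.5907 − 1.8911 = -2.4818 ≈ -2.48.

-2.48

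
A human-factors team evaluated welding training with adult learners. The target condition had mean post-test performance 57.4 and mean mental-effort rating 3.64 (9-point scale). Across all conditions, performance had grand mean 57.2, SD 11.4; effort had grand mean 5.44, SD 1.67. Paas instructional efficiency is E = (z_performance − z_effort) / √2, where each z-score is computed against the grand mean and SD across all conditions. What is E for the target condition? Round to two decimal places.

0.77

z_performance = (57.4 − 57.2) / 11.4 = 0.2000 / 11.4 = 0.0175.
z_effort = (3.64 − 5.44) / 1.67 = -1.8000 / 1.67 = -1.0778.
z_P − z_E = 0.0175 − (-1.0778) = 1.0953.
E = 1.0953 / √2 = 1.0953 / 1.41421 = 0.7745 ≈ 0.77.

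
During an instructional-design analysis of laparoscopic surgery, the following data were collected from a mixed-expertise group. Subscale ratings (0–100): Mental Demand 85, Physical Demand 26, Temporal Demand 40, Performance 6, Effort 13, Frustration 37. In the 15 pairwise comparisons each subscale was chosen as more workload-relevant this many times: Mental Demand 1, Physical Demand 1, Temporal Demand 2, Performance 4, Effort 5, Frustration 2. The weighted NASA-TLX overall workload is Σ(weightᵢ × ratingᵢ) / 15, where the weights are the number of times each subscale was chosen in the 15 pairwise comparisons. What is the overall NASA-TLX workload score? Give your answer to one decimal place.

The tallies are the weights (they sum to 15).
Weighted sum = 1·85 + 1·26 + 2·40 + 4·6 + 5·13 + 2·37
            = 85 + 26 + 80 + 24 + 65 + 74 = 354.
Overall workload = 354 / 15 = 23.6000 ≈ 23.6.

23.6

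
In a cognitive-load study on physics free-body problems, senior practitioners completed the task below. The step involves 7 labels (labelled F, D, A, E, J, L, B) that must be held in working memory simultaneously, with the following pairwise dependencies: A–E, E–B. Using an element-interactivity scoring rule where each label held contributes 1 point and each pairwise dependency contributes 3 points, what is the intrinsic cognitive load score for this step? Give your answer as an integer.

Count of labels held simultaneously: 7.
Count of pairwise dependencies listed: 2.
Element contribution: 7 × 1 = 7.
Interaction contribution: 2 × 3 = 6.
Intrinsic load = 7 + 6 = 13.

13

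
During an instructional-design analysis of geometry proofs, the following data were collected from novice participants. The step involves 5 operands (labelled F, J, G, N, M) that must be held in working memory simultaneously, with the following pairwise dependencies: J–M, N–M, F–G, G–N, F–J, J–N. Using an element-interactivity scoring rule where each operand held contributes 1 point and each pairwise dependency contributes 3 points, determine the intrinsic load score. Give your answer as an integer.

23

Count of operands held simultaneously: 5.
Count of pairwise dependencies listed: 6.
Element contribution: 5 × 1 = 5.
Interaction contribution: 6 × 3 = 18.
Intrinsic load = 5 + 18 = 23.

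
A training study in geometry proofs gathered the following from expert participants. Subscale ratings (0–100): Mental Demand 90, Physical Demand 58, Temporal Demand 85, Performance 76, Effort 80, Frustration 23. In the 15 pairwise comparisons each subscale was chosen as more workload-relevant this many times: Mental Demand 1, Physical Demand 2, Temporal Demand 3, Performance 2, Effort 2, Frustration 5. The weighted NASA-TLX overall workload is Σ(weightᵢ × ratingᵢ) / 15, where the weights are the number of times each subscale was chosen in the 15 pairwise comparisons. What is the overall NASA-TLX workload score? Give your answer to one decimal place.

59.2

The tallies are the weights (they sum to 15).
Weighted sum = 1·90 + 2·58 + 3·85 + 2·76 + 2·80 + 5·23
            = 90 + 116 + 255 + 152 + 160 + 115 = 888.
Overall workload = 888 / 15 = 59.2000 ≈ 59.2.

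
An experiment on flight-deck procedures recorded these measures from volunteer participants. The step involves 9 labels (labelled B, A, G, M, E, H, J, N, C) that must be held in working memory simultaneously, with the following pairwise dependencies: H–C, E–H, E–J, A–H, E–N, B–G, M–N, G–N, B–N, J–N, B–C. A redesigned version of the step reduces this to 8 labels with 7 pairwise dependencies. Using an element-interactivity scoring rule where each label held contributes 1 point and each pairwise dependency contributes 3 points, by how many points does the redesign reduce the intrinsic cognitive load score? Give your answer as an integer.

13

Original: 9 × 1 + 11 × 3 = 9 + 33 = 42.
Redesigned: 8 × 1 + 7 × 3 = 8 + 21 = 29.
Reduction = 42 − 29 = 13.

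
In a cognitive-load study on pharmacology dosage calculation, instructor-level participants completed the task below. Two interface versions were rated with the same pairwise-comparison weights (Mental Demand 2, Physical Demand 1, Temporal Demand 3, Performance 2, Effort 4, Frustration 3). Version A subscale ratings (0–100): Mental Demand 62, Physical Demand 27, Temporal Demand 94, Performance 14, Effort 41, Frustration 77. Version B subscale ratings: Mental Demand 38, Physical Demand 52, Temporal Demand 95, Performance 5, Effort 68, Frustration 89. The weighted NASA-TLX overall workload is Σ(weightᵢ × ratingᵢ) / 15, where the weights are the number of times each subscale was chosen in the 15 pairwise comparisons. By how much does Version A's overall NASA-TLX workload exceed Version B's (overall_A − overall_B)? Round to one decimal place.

-7.1

Version A weighted sum = 2·62 + 1·27 + 3·94 + 2·14 + 4·41 + 3·77 = 124 + 27 + 282 + 28 + 164 + 231 = 856; overall_A = 856/15 = 57.0667.
Version B weighted sum = 2·38 + 1·52 + 3·95 + 2·5 + 4·68 + 3·89 = 76 + 52 + 285 + 10 + 272 + 267 = 962; overall_B = 962/15 = 64.1333.
Difference = 57.0667 − 64.1333 = -7.0666 ≈ -7.1.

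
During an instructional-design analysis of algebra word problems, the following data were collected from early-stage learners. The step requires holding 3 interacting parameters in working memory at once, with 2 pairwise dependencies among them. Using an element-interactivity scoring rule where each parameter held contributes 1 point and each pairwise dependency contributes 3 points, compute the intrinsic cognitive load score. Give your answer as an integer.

Element contribution: 3 × 1 = 3.
Interaction contribution: 2 × 3 = 6.
Intrinsic load = 3 + 6 = 9.

9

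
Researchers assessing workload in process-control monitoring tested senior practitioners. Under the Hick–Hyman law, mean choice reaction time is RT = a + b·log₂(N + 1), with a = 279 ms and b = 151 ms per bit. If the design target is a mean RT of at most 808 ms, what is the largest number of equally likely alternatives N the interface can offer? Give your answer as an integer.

10

Set 279 + 151·log₂(N + 1) ≤ 808.
log₂(N + 1) ≤ (808 − 279) / 151 = 3.5033.
N + 1 ≤ 2^3.5033 = 11.3396.
N ≤ 10.3396, so the largest integer N is 10.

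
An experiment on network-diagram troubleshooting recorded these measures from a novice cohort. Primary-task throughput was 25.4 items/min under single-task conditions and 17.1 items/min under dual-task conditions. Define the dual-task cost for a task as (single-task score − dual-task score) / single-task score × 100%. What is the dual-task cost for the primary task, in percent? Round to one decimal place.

32.7

Cost = (25.4 − 17.1) / 25.4 × 100%
     = 8.3000 / 25.4 × 100% = 32.6772%.
≈ 32.7%.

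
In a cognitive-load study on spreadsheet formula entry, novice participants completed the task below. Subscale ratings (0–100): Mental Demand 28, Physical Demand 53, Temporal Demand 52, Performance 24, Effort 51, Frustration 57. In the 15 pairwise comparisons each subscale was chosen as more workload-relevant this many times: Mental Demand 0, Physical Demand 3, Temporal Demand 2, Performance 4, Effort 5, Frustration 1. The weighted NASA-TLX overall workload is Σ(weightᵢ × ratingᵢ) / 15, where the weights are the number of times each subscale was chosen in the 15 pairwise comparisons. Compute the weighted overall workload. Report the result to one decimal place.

44.7

The tallies are the weights (they sum to 15).
Weighted sum = 0·28 + 3·53 + 2·52 + 4·24 + 5·51 + 1·57
            = 0 + 159 + 104 + 96 + 255 + 57 = 671.
Overall workload = 671 / 15 = 44.7333 ≈ 44.7.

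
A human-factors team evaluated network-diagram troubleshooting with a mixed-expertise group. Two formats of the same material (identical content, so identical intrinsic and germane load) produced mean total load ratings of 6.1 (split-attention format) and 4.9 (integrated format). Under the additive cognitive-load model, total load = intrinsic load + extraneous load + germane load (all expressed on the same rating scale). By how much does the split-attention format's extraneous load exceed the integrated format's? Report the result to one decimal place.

1.2

Intrinsic and germane load are equal across formats, so the difference in total load equals the difference in extraneous load.
Extraneous-load difference = 6.1 − 4.9 = 1.2.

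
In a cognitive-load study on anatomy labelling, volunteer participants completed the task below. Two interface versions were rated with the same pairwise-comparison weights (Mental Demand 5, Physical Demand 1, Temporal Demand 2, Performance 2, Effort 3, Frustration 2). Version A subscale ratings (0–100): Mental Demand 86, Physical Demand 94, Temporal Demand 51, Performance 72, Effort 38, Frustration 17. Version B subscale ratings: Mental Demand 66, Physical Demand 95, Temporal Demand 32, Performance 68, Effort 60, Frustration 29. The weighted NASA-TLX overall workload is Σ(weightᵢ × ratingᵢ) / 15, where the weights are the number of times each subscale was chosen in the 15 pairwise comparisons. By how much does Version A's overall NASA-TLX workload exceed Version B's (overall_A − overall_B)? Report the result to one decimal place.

3.7

Version A weighted sum = 5·86 + 1·94 + 2·51 + 2·72 + 3·38 + 2·17 = 430 + 94 + 102 + 144 + 114 + 34 = 918; overall_A = 918/15 = 61.2000.
Version B weighted sum = 5·66 + 1·95 + 2·32 + 2·68 + 3·60 + 2·29 = 330 + 95 + 64 + 136 + 180 + 58 = 863; overall_B = 863/15 = 57.5333.
Difference = 61.2000 − 57.5333 = 3.6667 ≈ 3.7.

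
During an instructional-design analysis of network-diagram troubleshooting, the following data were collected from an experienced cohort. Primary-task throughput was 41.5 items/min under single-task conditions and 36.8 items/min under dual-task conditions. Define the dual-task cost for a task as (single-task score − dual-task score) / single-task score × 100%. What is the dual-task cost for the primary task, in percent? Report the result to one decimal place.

11.3

Cost = (41.5 − 36.8) / 41.5 × 100%
     = 4.7000 / 41.5 × 100% = 11.3253%.
≈ 11.3%.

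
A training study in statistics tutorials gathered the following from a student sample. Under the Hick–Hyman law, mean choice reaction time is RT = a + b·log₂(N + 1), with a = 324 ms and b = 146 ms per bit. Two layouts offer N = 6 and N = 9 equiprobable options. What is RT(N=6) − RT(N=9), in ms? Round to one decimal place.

-75.1

RT(6) = 324 + 146·log₂(7) = 324 + 146·2.8074 = 733.8804 ms.
RT(9) = 324 + 146·log₂(10) = 324 + 146·3.3219 = 808.9974 ms.
Difference = 733.8804 − 808.9974 = -75.1170 ≈ -75.1 ms.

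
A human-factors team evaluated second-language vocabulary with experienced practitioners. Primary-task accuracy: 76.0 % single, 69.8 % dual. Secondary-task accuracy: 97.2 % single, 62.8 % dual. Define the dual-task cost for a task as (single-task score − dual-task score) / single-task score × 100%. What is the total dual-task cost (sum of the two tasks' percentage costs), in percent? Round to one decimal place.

43.5

Primary cost = (76.0 − 69.8) / 76.0 × 100% = 8.1579%.
Secondary cost = (97.2 − 62.8) / 97.2 × 100% = 35.3909%.
Total = 8.1579% + 35.3909% = 43.5488% ≈ 43.5%.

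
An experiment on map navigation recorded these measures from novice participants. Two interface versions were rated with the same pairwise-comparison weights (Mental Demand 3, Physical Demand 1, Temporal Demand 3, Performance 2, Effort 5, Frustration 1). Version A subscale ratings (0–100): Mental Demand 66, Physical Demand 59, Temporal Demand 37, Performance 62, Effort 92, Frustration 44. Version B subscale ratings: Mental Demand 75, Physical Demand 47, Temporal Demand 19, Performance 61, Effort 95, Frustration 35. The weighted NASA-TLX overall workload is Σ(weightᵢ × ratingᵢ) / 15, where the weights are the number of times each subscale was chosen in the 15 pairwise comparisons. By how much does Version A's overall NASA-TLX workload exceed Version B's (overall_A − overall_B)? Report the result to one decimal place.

2.3

Version A weighted sum = 3·66 + 1·59 + 3·37 + 2·62 + 5·92 + 1·44 = 198 + 59 + 111 + 124 + 460 + 44 = 996; overall_A = 996/15 = 66.4000.
Version B weighted sum = 3·75 + 1·47 + 3·19 + 2·61 + 5·95 + 1·35 = 225 + 47 + 57 + 122 + 475 + 35 = 961; overall_B = 961/15 = 64.0667.
Difference = 66.4000 − 64.0667 = 2.3333 ≈ 2.3.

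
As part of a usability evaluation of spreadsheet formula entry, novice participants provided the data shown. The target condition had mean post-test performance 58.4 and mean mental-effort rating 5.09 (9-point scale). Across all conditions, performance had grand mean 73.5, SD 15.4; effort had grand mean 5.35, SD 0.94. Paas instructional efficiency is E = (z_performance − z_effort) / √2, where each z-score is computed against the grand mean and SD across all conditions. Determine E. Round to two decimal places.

z_performance = (58.4 − 73.5) / 15.4 = -15.1000 / 15.4 = -0.9805.
z_effort = (5.09 − 5.35) / 0.94 = -0.2600 / 0.94 = -0.2766.
z_P − z_E = -0.9805 − (-0.2766) = -0.7039.
E = -0.7039 / √2 = -0.7039 / 1.41421 = -0.4977 ≈ -0.50.

-0.50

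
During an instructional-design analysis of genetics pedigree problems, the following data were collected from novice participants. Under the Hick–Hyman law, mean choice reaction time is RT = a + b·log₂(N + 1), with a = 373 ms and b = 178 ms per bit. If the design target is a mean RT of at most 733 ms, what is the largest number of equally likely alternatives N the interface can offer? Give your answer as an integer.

3

Set 373 + 178·log₂(N + 1) ≤ 733.
log₂(N + 1) ≤ (733 − 373) / 178 = 2.0225.
N + 1 ≤ 2^2.0225 = 4.0629.
N ≤ 3.0629, so the largest integer N is 3.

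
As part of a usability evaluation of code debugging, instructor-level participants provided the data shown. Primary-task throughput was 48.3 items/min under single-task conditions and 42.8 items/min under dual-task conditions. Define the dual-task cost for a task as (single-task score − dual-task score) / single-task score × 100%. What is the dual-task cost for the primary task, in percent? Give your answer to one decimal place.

11.4

Cost = (48.3 − 42.8) / 48.3 × 100%
     = 5.5000 / 48.3 × 100% = 11.3872%.
≈ 11.4%.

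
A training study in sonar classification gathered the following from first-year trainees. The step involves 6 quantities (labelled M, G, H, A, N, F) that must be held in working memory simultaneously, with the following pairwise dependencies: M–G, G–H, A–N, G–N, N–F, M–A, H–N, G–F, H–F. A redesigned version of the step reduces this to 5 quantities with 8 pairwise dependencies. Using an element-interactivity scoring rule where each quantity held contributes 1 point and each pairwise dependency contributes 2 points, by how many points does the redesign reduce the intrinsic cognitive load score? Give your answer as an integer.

Original: 6 × 1 + 9 × 2 = 6 + 18 = 24.
Redesigned: 5 × 1 + 8 × 2 = 5 + 16 = 21.
Reduction = 24 − 21 = 3.

3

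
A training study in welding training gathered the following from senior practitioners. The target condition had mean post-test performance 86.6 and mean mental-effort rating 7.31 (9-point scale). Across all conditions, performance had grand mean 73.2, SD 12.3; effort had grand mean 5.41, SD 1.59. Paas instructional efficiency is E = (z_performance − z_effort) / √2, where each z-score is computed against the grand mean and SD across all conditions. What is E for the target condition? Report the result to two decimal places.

-0.07

z_performance = (86.6 − 73.2) / 12.3 = 13.4000 / 12.3 = 1.0894.
z_effort = (7.31 − 5.41) / 1.59 = 1.9000 / 1.59 = 1.1950.
z_P − z_E = 1.0894 − 1.1950 = -0.1056.
E = -0.1056 / √2 = -0.1056 / 1.41421 = -0.0747 ≈ -0.07.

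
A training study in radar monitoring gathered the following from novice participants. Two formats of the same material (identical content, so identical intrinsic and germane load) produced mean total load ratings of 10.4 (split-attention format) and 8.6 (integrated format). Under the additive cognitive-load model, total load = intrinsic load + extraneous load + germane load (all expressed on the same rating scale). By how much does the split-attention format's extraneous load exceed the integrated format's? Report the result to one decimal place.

1.8

Intrinsic and germane load are equal across formats, so the difference in total load equals the difference in extraneous load.
Extraneous-load difference = 10.4 − 8.6 = 1.8.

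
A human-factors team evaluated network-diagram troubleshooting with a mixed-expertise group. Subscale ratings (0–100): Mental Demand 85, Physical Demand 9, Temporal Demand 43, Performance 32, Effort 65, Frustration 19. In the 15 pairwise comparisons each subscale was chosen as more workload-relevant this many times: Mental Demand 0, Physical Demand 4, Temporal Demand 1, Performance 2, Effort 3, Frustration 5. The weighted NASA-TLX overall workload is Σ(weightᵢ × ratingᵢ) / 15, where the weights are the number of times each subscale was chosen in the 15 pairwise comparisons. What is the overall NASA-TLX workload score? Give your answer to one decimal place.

The tallies are the weights (they sum to 15).
Weighted sum = 0·85 + 4·9 + 1·43 + 2·32 + 3·65 + 5·19
            = 0 + 36 + 43 + 64 + 195 + 95 = 433.
Overall workload = 433 / 15 = 28.8667 ≈ 28.9.

28.9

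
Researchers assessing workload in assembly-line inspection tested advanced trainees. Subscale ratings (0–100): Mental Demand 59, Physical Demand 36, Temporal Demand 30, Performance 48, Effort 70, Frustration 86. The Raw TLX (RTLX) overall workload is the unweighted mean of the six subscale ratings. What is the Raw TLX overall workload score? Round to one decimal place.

Sum of ratings = 59 + 36 + 30 + 48 + 70 + 86 = 329.
RTLX = 329 / 6 = 54.8333 ≈ 54.8.

54.8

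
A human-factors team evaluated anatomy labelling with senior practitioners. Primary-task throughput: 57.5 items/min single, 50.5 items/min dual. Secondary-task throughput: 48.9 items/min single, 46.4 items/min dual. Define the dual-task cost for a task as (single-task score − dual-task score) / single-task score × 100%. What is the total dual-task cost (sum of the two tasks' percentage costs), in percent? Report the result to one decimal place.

17.3

Primary cost = (57.5 − 50.5) / 57.5 × 100% = 12.1739%.
Secondary cost = (48.9 − 46.4) / 48.9 × 100% = 5.1125%.
Total = 12.1739% + 5.1125% = 17.2864% ≈ 17.3%.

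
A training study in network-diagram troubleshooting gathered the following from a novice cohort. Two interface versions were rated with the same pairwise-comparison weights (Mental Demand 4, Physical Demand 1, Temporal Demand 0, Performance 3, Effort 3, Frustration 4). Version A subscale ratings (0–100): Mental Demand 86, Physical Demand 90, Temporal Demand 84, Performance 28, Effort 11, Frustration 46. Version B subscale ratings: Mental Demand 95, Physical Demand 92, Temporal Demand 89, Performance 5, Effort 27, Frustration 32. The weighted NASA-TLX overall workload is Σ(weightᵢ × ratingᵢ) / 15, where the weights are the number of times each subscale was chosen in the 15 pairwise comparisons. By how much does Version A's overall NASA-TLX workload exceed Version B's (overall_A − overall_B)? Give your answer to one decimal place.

Version A weighted sum = 4·86 + 1·90 + 0·84 + 3·28 + 3·11 + 4·46 = 344 + 90 + 0 + 84 + 33 + 184 = 735; overall_A = 735/15 = 49.0000.
Version B weighted sum = 4·95 + 1·92 + 0·89 + 3·5 + 3·27 + 4·32 = 380 + 92 + 0 + 15 + 81 + 128 = 696; overall_B = 696/15 = 46.4000.
Difference = 49.0000 − 46.4000 = 2.6000 ≈ 2.6.

2.6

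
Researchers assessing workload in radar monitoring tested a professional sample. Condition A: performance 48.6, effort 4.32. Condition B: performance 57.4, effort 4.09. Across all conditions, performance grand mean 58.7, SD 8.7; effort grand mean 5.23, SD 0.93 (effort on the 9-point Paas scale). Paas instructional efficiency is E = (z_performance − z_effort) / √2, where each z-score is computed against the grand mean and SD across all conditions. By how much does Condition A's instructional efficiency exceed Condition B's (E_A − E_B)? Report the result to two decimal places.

-0.89

Condition A: z_P = (48.6 − 58.7)/8.7 = -1.1609; z_E = (4.32 − 5.23)/0.93 = -0.9785; E_A = (-1.1609 − (-0.9785))/√2 = -0.1290.
Condition B: z_P = (57.4 − 58.7)/8.7 = -0.1494; z_E = (4.09 − 5.23)/0.93 = -1.2258; E_B = (-0.1494 − (-1.2258))/√2 = 0.7611.
E_A − E_B = -0.1290 − 0.7611 = -0.8901 ≈ -0.89.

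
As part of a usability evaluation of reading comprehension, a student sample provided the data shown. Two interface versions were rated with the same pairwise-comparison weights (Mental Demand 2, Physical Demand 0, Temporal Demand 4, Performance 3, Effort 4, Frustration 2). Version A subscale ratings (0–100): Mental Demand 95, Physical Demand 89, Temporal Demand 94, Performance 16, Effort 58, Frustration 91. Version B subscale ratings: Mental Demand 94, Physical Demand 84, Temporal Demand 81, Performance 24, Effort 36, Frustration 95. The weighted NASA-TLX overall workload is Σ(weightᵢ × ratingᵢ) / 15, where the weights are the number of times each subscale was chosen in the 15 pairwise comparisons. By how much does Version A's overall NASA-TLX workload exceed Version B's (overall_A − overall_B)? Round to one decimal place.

7.3

Version A weighted sum = 2·95 + 0·89 + 4·94 + 3·16 + 4·58 + 2·91 = 190 + 0 + 376 + 48 + 232 + 182 = 1028; overall_A = 1028/15 = 68.5333.
Version B weighted sum = 2·94 + 0·84 + 4·81 + 3·24 + 4·36 + 2·95 = 188 + 0 + 324 + 72 + 144 + 190 = 918; overall_B = 918/15 = 61.2000.
Difference = 68.5333 − 61.2000 = 7.3333 ≈ 7.3.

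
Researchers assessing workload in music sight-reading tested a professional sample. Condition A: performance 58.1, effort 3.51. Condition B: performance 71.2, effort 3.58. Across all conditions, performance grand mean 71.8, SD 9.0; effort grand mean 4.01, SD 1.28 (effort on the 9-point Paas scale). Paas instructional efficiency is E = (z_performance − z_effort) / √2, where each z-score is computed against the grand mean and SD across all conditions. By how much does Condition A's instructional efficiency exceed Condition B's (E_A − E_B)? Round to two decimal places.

Condition A: z_P = (58.1 − 71.8)/9.0 = -1.5222; z_E = (3.51 − 4.01)/1.28 = -0.3906; E_A = (-1.5222 − (-0.3906))/√2 = -0.8002.
Condition B: z_P = (71.2 − 71.8)/9.0 = -0.0667; z_E = (3.58 − 4.01)/1.28 = -0.3359; E_B = (-0.0667 − (-0.3359))/√2 = 0.1904.
E_A − E_B = -0.8002 − 0.1904 = -0.9906 ≈ -0.99.

-0.99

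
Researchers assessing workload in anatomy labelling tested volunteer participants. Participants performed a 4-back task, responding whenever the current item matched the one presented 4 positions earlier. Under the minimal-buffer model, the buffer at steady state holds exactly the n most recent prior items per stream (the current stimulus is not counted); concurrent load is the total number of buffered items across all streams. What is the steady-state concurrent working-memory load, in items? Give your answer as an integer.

The buffer holds the 4 most recent prior items.
Steady-state concurrent load = 4 items.

4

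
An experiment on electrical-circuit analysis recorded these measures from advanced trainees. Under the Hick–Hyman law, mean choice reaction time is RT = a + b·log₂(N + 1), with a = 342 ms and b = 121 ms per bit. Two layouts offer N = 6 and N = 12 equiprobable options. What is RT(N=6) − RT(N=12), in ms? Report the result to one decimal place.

-108.1

RT(6) = 342 + 121·log₂(7) = 342 + 121·2.8074 = 681.6954 ms.
RT(12) = 342 + 121·log₂(13) = 342 + 121·3.7004 = 789.7484 ms.
Difference = 681.6954 − 789.7484 = -108.0530 ≈ -108.1 ms.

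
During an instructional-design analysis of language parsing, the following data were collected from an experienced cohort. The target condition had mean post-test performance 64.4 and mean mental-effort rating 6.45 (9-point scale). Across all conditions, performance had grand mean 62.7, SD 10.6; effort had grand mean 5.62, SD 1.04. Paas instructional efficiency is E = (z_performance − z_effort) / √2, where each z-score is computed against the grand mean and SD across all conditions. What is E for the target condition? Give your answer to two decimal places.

-0.45

z_performance = (64.4 − 62.7) / 10.6 = 1.7000 / 10.6 = 0.1604.
z_effort = (6.45 − 5.62) / 1.04 = 0.8300 / 1.04 = 0.7981.
z_P − z_E = 0.1604 − 0.7981 = -0.6377.
E = -0.6377 / √2 = -0.6377 / 1.41421 = -0.4509 ≈ -0.45.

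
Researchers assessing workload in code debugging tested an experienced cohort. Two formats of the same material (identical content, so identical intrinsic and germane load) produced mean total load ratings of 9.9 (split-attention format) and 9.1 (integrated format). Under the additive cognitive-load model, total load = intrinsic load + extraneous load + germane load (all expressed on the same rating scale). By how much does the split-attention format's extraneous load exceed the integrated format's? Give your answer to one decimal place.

0.8

Intrinsic and germane load are equal across formats, so the difference in total load equals the difference in extraneous load.
Extraneous-load difference = 9.9 − 9.1 = 0.8.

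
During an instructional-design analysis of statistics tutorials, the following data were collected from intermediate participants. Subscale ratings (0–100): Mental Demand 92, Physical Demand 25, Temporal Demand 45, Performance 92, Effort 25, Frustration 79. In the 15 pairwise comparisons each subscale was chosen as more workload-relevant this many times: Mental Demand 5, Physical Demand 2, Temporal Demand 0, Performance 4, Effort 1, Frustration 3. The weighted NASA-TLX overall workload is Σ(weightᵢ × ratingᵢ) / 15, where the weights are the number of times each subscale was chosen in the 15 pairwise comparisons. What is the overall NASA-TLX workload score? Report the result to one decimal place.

The tallies are the weights (they sum to 15).
Weighted sum = 5·92 + 2·25 + 0·45 + 4·92 + 1·25 + 3·79
            = 460 + 50 + 0 + 368 + 25 + 237 = 1140.
Overall workload = 1140 / 15 = 76.0000 ≈ 76.0.

76.0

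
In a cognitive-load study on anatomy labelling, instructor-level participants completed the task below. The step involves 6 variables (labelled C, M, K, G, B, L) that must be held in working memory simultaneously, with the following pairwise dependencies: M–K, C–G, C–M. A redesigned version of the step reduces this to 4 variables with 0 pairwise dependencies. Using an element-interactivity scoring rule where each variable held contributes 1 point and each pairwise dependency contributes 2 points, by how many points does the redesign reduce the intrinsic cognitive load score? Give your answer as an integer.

Original: 6 × 1 + 3 × 2 = 6 + 6 = 12.
Redesigned: 4 × 1 + 0 × 2 = 4 + 0 = 4.
Reduction = 12 − 4 = 8.

8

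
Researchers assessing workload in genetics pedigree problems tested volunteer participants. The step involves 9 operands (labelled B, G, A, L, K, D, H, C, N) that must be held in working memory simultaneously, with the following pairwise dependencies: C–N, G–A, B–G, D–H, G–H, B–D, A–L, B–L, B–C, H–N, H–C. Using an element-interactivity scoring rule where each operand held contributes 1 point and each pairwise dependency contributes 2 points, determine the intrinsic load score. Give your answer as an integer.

31

Count of operands held simultaneously: 9.
Count of pairwise dependencies listed: 11.
Element contribution: 9 × 1 = 9.
Interaction contribution: 11 × 2 = 22.
Intrinsic load = 9 + 22 = 31.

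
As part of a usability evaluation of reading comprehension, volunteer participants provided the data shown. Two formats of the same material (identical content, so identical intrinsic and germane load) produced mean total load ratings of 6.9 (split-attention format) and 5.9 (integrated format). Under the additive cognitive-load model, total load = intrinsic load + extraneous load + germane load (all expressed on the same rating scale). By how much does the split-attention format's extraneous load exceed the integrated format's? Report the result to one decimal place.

1.0

Intrinsic and germane load are equal across formats, so the difference in total load equals the difference in extraneous load.
Extraneous-load difference = 6.9 − 5.9 = 1.0.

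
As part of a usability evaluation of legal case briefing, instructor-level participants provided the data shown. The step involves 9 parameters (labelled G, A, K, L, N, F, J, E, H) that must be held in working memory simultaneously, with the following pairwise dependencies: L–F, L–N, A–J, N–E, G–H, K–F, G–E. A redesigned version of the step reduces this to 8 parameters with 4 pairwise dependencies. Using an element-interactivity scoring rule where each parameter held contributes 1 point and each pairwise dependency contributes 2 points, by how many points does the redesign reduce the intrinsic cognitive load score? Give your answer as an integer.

Original: 9 × 1 + 7 × 2 = 9 + 14 = 23.
Redesigned: 8 × 1 + 4 × 2 = 8 + 8 = 16.
Reduction = 23 − 16 = 7.

7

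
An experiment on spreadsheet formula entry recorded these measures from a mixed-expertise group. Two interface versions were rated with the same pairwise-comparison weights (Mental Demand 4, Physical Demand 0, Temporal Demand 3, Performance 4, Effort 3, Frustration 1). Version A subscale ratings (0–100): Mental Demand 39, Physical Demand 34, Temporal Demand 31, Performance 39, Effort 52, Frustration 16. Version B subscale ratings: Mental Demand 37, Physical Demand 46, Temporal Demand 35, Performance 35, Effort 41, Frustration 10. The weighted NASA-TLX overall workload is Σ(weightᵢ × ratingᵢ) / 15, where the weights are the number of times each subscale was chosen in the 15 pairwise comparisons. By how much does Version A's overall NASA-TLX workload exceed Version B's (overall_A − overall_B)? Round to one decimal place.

3.4

Version A weighted sum = 4·39 + 0·34 + 3·31 + 4·39 + 3·52 + 1·16 = 156 + 0 + 93 + 156 + 156 + 16 = 577; overall_A = 577/15 = 38.4667.
Version B weighted sum = 4·37 + 0·46 + 3·35 + 4·35 + 3·41 + 1·10 = 148 + 0 + 105 + 140 + 123 + 10 = 526; overall_B = 526/15 = 35.0667.
Difference = 38.4667 − 35.0667 = 3.4000 ≈ 3.4.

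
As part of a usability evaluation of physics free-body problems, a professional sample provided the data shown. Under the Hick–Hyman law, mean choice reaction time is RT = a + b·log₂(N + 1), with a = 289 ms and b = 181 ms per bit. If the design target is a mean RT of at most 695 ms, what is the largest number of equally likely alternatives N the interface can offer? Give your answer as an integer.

3

Set 289 + 181·log₂(N + 1) ≤ 695.
log₂(N + 1) ≤ (695 − 289) / 181 = 2.2431.
N + 1 ≤ 2^2.2431 = 4.7341.
N ≤ 3.7341, so the largest integer N is 3.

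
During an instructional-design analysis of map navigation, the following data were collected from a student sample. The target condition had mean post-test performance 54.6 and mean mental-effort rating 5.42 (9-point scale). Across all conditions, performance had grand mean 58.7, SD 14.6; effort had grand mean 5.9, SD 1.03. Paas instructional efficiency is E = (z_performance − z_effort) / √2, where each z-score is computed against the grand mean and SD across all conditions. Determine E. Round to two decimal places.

z_performance = (54.6 − 58.7) / 14.6 = -4.1000 / 14.6 = -0.2808.
z_effort = (5.42 − 5.9) / 1.03 = -0.4800 / 1.03 = -0.4660.
z_P − z_E = -0.2808 − (-0.4660) = 0.1852.
E = 0.1852 / √2 = 0.1852 / 1.41421 = 0.1310 ≈ 0.13.

0.13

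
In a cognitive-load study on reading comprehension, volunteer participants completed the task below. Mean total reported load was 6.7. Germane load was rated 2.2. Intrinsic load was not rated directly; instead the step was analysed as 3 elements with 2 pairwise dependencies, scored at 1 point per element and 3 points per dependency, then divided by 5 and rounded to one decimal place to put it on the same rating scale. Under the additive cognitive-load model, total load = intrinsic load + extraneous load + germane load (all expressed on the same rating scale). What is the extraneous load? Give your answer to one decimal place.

Intrinsic (element-interactivity): (3 × 1 + 2 × 3) / 5 = 9 / 5 = 1.8000 → 1.8.
extraneous load = total − intrinsic − germane
             = 6.7 − 1.8 − 2.2 = 2.7.

2.7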